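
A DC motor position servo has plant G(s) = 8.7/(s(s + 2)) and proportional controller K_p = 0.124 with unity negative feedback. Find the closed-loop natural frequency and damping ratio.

ω_n = 1.04 rad/s, ζ = 0.963

With unity feedback the closed-loop characteristic equation is s² + 2s + 0.124·8.7 = s² + 2s + 1.079 = 0.
Matching s² + 2ζω_n s + ω_n²: ω_n = √1.079 = 1.039 rad/s and 2ζω_n = 2, so ζ = 2/(2·1.039) = 0.963.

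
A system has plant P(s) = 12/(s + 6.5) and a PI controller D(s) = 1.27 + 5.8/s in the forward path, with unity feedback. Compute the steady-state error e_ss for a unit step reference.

The open loop D(s)P(s) has a pole at the origin (type 1), so the static position error constant is infinite and e_ss = 1/(1+∞) = 0.

0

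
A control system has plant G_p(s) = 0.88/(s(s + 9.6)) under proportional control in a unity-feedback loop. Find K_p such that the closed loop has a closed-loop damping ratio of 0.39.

K_p = 172

Closed-loop characteristic equation: s² + 9.6s + K_p·0.88 = 0.
So ω_n = √(0.88K_p) and 2ζω_n = 9.6, giving ζ = 9.6/(2√(0.88K_p)).
Setting ζ = 0.39: √(0.88K_p) = 9.6/(2·0.39) = 12.31, so K_p = 151.5/0.88 = 172.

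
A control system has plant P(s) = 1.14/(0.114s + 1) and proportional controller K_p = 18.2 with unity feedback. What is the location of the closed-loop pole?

s = -190.8

Closed loop: T(s) = K_p·P/(1+K_p·P) = 20.75/(0.114s + 1 + 20.75), with pole at s = −(1 + 20.75)/0.114 = −190.8.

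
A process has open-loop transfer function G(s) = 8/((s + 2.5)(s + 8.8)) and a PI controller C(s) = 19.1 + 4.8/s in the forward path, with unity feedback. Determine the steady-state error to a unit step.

The open loop C(s)G(s) has a pole at the origin (type 1), so the static position error constant is infinite and e_ss = 1/(1+∞) = 0.

0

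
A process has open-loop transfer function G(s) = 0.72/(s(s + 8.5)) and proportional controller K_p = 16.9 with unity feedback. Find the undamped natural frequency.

With unity feedback the closed-loop characteristic equation is s² + 8.5s + 16.9·0.72 = s² + 8.5s + 12.17 = 0.
Matching s² + 2ζω_n s + ω_n²: ω_n = √12.17 = 3.488 rad/s and 2ζω_n = 8.5, so ζ = 8.5/(2·3.488) = 1.22.

ω_n = 3.49 rad/s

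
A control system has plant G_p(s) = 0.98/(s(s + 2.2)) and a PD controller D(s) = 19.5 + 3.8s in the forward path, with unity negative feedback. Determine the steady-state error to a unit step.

The open loop D(s)G_p(s) has a pole at the origin (type 1), so the static position error constant is infinite and e_ss = 1/(1+∞) = 0.

0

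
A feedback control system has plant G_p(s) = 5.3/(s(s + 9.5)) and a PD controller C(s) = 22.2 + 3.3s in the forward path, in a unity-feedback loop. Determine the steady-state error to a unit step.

0

The open loop C(s)G_p(s) has a pole at the origin (type 1), so the static position error constant is infinite and e_ss = 1/(1+∞) = 0.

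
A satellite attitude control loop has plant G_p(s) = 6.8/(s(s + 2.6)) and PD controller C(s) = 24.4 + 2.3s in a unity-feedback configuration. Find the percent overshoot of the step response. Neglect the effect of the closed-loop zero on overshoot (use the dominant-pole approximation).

Forward path: (24.4 + 2.3s)·6.8/(s(s+2.6)). The closed-loop characteristic equation is s² + (2.6 + 6.8·2.3)s + 6.8·24.4 = 0.
That is s² + 18.24s + 165.9 = 0, so ω_n = 12.88 rad/s and ζ = 18.24/(2·12.88) = 0.708.
%OS = 100·exp(−πζ/√(1−ζ²)) = 4.29%.

4.29%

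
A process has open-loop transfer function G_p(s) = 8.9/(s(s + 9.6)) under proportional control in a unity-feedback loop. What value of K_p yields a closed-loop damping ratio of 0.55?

Closed-loop characteristic equation: s² + 9.6s + K_p·8.9 = 0.
So ω_n = √(8.9K_p) and 2ζω_n = 9.6, giving ζ = 9.6/(2√(8.9K_p)).
Setting ζ = 0.55: √(8.9K_p) = 9.6/(2·0.55) = 8.727, so K_p = 76.17/8.9 = 8.56.

K_p = 8.56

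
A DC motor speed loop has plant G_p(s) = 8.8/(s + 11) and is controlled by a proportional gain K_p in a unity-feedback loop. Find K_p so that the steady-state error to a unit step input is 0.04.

The loop is type 0, so e_ss(step) = 1/(1 + K_pos) with K_pos = K_p·G_p(0).
G_p(0) = 0.8. Require 1/(1 + K_p·0.8) = 0.04, so 1 + 0.8·K_p = 25.
K_p = (25 − 1)/0.8 = 30.

K_p = 30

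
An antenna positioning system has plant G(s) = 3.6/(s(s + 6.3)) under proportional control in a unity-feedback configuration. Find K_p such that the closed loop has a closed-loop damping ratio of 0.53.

Closed-loop characteristic equation: s² + 6.3s + K_p·3.6 = 0.
So ω_n = √(3.6K_p) and 2ζω_n = 6.3, giving ζ = 6.3/(2√(3.6K_p)).
Setting ζ = 0.53: √(3.6K_p) = 6.3/(2·0.53) = 5.943, so K_p = 35.32/3.6 = 9.81.

K_p = 9.81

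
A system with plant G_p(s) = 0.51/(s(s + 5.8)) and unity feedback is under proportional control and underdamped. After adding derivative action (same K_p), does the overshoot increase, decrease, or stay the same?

The derivative term adds K·K_d to the s-coefficient of the characteristic equation, raising 2ζω_n while ω_n is unchanged; ζ increases, so overshoot decreases.

decrease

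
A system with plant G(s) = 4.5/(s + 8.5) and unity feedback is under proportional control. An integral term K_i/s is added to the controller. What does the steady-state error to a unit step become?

The integrator makes K_pos = lim_{s→0} C(s)G(s) infinite, so e_ss = 1/(1+K_pos) = 0.

0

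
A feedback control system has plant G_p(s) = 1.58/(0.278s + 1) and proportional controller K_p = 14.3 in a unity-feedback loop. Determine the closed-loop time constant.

Closed loop: T(s) = K_p·G_p/(1+K_p·G_p) = 22.59/(0.278s + 1 + 22.59), with pole at s = −(1 + 22.59)/0.278 = −84.87.
Closed-loop time constant τ = 1/84.87 = 0.0118 s.

τ = 0.0118 s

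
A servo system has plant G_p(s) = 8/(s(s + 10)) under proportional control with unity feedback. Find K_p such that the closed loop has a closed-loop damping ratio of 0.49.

K_p = 13

Closed-loop characteristic equation: s² + 10s + K_p·8 = 0.
So ω_n = √(8K_p) and 2ζω_n = 10, giving ζ = 10/(2√(8K_p)).
Setting ζ = 0.49: √(8K_p) = 10/(2·0.49) = 10.2, so K_p = 104.1/8 = 13.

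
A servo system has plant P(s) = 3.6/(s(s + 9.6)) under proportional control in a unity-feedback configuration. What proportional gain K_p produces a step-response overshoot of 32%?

From %OS = 100·exp(−πζ/√(1−ζ²)) = 32%, ζ = −ln(0.32)/√(π²+ln²(0.32)) = 0.341.
Characteristic equation s² + 9.6s + 3.6K_p = 0 gives ζ = 9.6/(2√(3.6K_p)).
Setting ζ = 0.341: √(3.6K_p) = 9.6/(2·0.341) = 14.08, so K_p = 198.2/3.6 = 55.1.

K_p = 55.1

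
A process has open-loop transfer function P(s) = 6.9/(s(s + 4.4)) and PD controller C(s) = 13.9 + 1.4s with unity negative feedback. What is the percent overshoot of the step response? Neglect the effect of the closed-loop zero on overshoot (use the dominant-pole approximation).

3.92%

Forward path: (13.9 + 1.4s)·6.9/(s(s+4.4)). The closed-loop characteristic equation is s² + (4.4 + 6.9·1.4)s + 6.9·13.9 = 0.
That is s² + 14.06s + 95.91 = 0, so ω_n = 9.793 rad/s and ζ = 14.06/(2·9.793) = 0.7178.
%OS = 100·exp(−πζ/√(1−ζ²)) = 3.92%.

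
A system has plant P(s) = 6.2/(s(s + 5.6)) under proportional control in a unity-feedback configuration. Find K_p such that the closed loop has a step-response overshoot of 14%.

K_p = 4.49

From %OS = 100·exp(−πζ/√(1−ζ²)) = 14%, ζ = −ln(0.14)/√(π²+ln²(0.14)) = 0.5305.
Characteristic equation s² + 5.6s + 6.2K_p = 0 gives ζ = 5.6/(2√(6.2K_p)).
Setting ζ = 0.5305: √(6.2K_p) = 5.6/(2·0.5305) = 5.278, so K_p = 27.86/6.2 = 4.49.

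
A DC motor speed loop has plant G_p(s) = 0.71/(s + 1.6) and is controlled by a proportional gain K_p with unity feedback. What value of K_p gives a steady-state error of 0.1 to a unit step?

K_p = 20.3

Steady-state error for a unit step on this type-0 loop is 1/(1 + K_p·G_p(0)).
G_p(0) = 0.4437. Require 1/(1 + K_p·0.4437) = 0.1, so 1 + 0.4437·K_p = 10.
K_p = (10 − 1)/0.4437 = 20.3.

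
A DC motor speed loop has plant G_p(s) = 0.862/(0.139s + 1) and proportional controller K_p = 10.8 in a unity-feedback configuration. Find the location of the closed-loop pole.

s = -74.17

Closed loop: T(s) = K_p·G_p/(1+K_p·G_p) = 9.31/(0.139s + 1 + 9.31), with pole at s = −(1 + 9.31)/0.139 = −74.17.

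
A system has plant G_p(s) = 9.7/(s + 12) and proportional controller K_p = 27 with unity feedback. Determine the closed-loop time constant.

τ = 0.00365 s

Closed-loop transfer function: T(s) = K_p·G_p(s)/(1 + K_p·G_p(s)) = 261.9/(s + 12 + 261.9) = 261.9/(s + 273.9).
Time constant τ = 1/273.9 = 0.00365 s.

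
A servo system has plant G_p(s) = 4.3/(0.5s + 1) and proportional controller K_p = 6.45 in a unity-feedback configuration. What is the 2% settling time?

Closed loop: T(s) = K_p·G_p/(1+K_p·G_p) = 27.73/(0.5s + 1 + 27.73), with pole at s = −(1 + 27.73)/0.5 = −57.47.
τ = 1/57.47 = 0.0174 s, so 2% settling time ≈ 4τ = 0.0696 s.

T_s ≈ 0.0696 s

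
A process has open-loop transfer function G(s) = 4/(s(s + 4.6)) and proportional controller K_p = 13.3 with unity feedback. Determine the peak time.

T_p = 0.454 s

From 1 + K_pG(s) = 0: s² + 4.6s + 53.2 = 0 ⇒ ω_n = 7.294, ζ = 0.3153.
Damped frequency ω_d = ω_n√(1−ζ²) = 6.922 rad/s, so peak time T_p = π/ω_d = 0.454 s.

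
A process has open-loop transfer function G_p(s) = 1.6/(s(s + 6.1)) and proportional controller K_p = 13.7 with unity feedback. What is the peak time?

The closed-loop denominator s² + 6.1s + 21.92 gives ω_n = √21.92 = 4.682 and ζ = 6.1/(2ω_n) = 0.6514.
Damped frequency ω_d = ω_n√(1−ζ²) = 3.552 rad/s, so peak time T_p = π/ω_d = 0.884 s.

T_p = 0.884 s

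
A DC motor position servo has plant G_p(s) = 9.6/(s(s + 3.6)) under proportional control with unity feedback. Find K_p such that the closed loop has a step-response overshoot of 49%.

From %OS = 100·exp(−πζ/√(1−ζ²)) = 49%, ζ = −ln(0.49)/√(π²+ln²(0.49)) = 0.2214.
Characteristic equation s² + 3.6s + 9.6K_p = 0 gives ζ = 3.6/(2√(9.6K_p)).
Setting ζ = 0.2214: √(9.6K_p) = 3.6/(2·0.2214) = 8.129, so K_p = 66.08/9.6 = 6.88.

K_p = 6.88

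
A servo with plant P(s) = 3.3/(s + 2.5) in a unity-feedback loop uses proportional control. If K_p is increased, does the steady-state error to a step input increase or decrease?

decrease

The position error constant K_pos = K_p·P(0) grows with K_p, and e_ss = 1/(1+K_pos) falls.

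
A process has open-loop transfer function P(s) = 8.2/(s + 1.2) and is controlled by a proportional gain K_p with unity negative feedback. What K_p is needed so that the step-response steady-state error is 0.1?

K_p = 1.32

The loop is type 0, so e_ss(step) = 1/(1 + K_pos) with K_pos = K_p·P(0).
P(0) = 6.833. Require 1/(1 + K_p·6.833) = 0.1, so 1 + 6.833·K_p = 10.
K_p = (10 − 1)/6.833 = 1.32.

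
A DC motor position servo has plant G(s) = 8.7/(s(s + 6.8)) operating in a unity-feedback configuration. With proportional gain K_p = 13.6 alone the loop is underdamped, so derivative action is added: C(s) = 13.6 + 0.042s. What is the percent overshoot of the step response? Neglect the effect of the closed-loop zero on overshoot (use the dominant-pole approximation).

Forward path: (13.6 + 0.042s)·8.7/(s(s+6.8)). The closed-loop characteristic equation is s² + (6.8 + 8.7·0.042)s + 8.7·13.6 = 0.
That is s² + 7.165s + 118.3 = 0, so ω_n = 10.88 rad/s and ζ = 7.165/(2·10.88) = 0.3294.
%OS = 100·exp(−πζ/√(1−ζ²)) = 33.4%.

33.4%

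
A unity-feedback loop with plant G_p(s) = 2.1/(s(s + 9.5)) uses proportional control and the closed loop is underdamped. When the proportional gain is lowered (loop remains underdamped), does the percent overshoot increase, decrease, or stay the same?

ζ = 9.5/(2√(2.1K_p)) rises as K_p falls; higher damping means less overshoot.

decrease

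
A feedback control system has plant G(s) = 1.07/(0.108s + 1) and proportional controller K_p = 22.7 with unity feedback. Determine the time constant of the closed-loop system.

τ = 0.00427 s

Closed loop: T(s) = K_p·G/(1+K_p·G) = 24.29/(0.108s + 1 + 24.29), with pole at s = −(1 + 24.29)/0.108 = −234.2.
Closed-loop time constant τ = 1/234.2 = 0.00427 s.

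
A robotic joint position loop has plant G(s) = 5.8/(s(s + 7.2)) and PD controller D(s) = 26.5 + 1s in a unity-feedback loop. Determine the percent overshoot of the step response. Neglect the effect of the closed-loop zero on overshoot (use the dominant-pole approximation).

Forward path: (26.5 + 1s)·5.8/(s(s+7.2)). The closed-loop characteristic equation is s² + (7.2 + 5.8·1)s + 5.8·26.5 = 0.
That is s² + 13s + 153.7 = 0, so ω_n = 12.4 rad/s and ζ = 13/(2·12.4) = 0.5243.
%OS = 100·exp(−πζ/√(1−ζ²)) = 14.5%.

14.5%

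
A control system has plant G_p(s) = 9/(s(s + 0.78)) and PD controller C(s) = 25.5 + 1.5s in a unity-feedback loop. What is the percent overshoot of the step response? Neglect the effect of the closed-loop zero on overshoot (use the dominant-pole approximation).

18.7%

Forward path: (25.5 + 1.5s)·9/(s(s+0.78)). The closed-loop characteristic equation is s² + (0.78 + 9·1.5)s + 9·25.5 = 0.
That is s² + 14.28s + 229.5 = 0, so ω_n = 15.15 rad/s and ζ = 14.28/(2·15.15) = 0.4713.
%OS = 100·exp(−πζ/√(1−ζ²)) = 18.7%.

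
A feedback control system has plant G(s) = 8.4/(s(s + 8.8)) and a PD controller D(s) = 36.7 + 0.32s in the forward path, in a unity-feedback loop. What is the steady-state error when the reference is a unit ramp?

0.0285

The loop has one pole at the origin (type 1). Velocity error constant K_v = lim_{s→0} s·D(s)G(s) = 36.7·8.4/8.8 = 35.03.
Steady-state error to a unit ramp: e_ss = 1/K_v = 0.0285.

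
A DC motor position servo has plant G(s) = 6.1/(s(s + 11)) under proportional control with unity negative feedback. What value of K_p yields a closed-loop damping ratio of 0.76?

K_p = 8.59

Closed-loop characteristic equation: s² + 11s + K_p·6.1 = 0.
So ω_n = √(6.1K_p) and 2ζω_n = 11, giving ζ = 11/(2√(6.1K_p)).
Setting ζ = 0.76: √(6.1K_p) = 11/(2·0.76) = 7.237, so K_p = 52.37/6.1 = 8.59.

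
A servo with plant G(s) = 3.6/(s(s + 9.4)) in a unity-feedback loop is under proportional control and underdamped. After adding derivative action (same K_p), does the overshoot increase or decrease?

decrease

The derivative term adds K·K_d to the s-coefficient of the characteristic equation, raising 2ζω_n while ω_n is unchanged; ζ increases, so overshoot decreases.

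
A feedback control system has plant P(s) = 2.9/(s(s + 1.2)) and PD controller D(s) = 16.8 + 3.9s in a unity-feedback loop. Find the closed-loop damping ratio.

Forward path: (16.8 + 3.9s)·2.9/(s(s+1.2)). The closed-loop characteristic equation is s² + (1.2 + 2.9·3.9)s + 2.9·16.8 = 0.
That is s² + 12.51s + 48.72 = 0, so ω_n = 6.98 rad/s and ζ = 12.51/(2·6.98) = 0.8961.

ζ = 0.896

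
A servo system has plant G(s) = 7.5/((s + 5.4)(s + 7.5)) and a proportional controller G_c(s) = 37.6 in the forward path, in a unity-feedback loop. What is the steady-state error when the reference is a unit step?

0.126

The loop is type 0. Static position error constant K_pos = G_c(0)·G(0) = 37.6·0.1852 = 6.963.
Steady-state error to a unit step: e_ss = 1/(1+K_pos) = 1/7.963 = 0.126.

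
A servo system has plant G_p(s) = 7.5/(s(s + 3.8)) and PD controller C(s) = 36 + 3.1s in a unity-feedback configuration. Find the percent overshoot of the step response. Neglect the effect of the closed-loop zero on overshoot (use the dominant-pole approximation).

1.05%

Forward path: (36 + 3.1s)·7.5/(s(s+3.8)). The closed-loop characteristic equation is s² + (3.8 + 7.5·3.1)s + 7.5·36 = 0.
That is s² + 27.05s + 270 = 0, so ω_n = 16.43 rad/s and ζ = 27.05/(2·16.43) = 0.8231.
%OS = 100·exp(−πζ/√(1−ζ²)) = 1.05%.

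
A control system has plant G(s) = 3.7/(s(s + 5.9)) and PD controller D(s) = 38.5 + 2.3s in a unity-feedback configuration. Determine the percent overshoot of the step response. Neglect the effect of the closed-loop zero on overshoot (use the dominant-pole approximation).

9.27%

Forward path: (38.5 + 2.3s)·3.7/(s(s+5.9)). The closed-loop characteristic equation is s² + (5.9 + 3.7·2.3)s + 3.7·38.5 = 0.
That is s² + 14.41s + 142.5 = 0, so ω_n = 11.94 rad/s and ζ = 14.41/(2·11.94) = 0.6037.
%OS = 100·exp(−πζ/√(1−ζ²)) = 9.27%.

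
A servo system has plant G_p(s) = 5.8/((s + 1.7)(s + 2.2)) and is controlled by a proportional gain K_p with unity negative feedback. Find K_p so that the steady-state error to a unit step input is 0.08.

Steady-state error for a unit step on this type-0 loop is 1/(1 + K_p·G_p(0)).
G_p(0) = 1.551. Require 1/(1 + K_p·1.551) = 0.08, so 1 + 1.551·K_p = 12.5.
K_p = (12.5 − 1)/1.551 = 7.42.

K_p = 7.42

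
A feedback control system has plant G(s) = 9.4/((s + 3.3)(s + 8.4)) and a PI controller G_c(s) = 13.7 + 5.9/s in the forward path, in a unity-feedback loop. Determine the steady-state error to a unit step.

0

The open loop G_c(s)G(s) has a pole at the origin (type 1), so the static position error constant is infinite and e_ss = 1/(1+∞) = 0.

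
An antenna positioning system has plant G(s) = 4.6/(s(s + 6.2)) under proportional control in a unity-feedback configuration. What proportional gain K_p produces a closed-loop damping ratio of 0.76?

Closed-loop characteristic equation: s² + 6.2s + K_p·4.6 = 0.
So ω_n = √(4.6K_p) and 2ζω_n = 6.2, giving ζ = 6.2/(2√(4.6K_p)).
Setting ζ = 0.76: √(4.6K_p) = 6.2/(2·0.76) = 4.079, so K_p = 16.64/4.6 = 3.62.

K_p = 3.62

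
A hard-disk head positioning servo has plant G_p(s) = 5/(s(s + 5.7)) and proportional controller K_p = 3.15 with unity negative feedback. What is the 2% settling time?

T_s ≈ 1.4 s

The closed-loop denominator s² + 5.7s + 15.75 gives ω_n = √15.75 = 3.969 and ζ = 5.7/(2ω_n) = 0.7181.
2% settling time T_s ≈ 4/(ζω_n) = 4/2.85 = 1.4 s.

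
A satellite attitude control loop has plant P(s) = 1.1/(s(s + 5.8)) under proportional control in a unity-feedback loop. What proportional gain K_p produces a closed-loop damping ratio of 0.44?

K_p = 39.5

Closed-loop characteristic equation: s² + 5.8s + K_p·1.1 = 0.
So ω_n = √(1.1K_p) and 2ζω_n = 5.8, giving ζ = 5.8/(2√(1.1K_p)).
Setting ζ = 0.44: √(1.1K_p) = 5.8/(2·0.44) = 6.591, so K_p = 43.44/1.1 = 39.5.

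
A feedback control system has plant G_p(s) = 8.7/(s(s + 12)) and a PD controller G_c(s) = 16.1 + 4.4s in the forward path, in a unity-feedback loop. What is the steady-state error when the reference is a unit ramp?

The loop has one pole at the origin (type 1). Velocity error constant K_v = lim_{s→0} s·G_c(s)G_p(s) = 16.1·8.7/12 = 11.67.
Steady-state error to a unit ramp: e_ss = 1/K_v = 0.0857.

0.0857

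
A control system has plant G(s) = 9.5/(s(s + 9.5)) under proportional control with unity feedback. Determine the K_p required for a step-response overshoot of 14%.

From %OS = 100·exp(−πζ/√(1−ζ²)) = 14%, ζ = −ln(0.14)/√(π²+ln²(0.14)) = 0.5305.
Characteristic equation s² + 9.5s + 9.5K_p = 0 gives ζ = 9.5/(2√(9.5K_p)).
Setting ζ = 0.5305: √(9.5K_p) = 9.5/(2·0.5305) = 8.954, so K_p = 80.17/9.5 = 8.44.

K_p = 8.44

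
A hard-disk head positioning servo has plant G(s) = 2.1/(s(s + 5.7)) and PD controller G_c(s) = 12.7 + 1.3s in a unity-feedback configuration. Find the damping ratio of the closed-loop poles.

ζ = 0.816

Forward path: (12.7 + 1.3s)·2.1/(s(s+5.7)). The closed-loop characteristic equation is s² + (5.7 + 2.1·1.3)s + 2.1·12.7 = 0.
That is s² + 8.43s + 26.67 = 0, so ω_n = 5.164 rad/s and ζ = 8.43/(2·5.164) = 0.8162.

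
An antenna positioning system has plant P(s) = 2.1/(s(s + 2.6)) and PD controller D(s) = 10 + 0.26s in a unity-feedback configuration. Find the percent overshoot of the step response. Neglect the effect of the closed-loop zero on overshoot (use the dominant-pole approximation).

Forward path: (10 + 0.26s)·2.1/(s(s+2.6)). The closed-loop characteristic equation is s² + (2.6 + 2.1·0.26)s + 2.1·10 = 0.
That is s² + 3.146s + 21 = 0, so ω_n = 4.583 rad/s and ζ = 3.146/(2·4.583) = 0.3433.
%OS = 100·exp(−πζ/√(1−ζ²)) = 31.7%.

31.7%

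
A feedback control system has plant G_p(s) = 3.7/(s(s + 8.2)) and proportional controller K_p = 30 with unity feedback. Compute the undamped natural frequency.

1 + K_p·G_p(s) = 0 gives s² + 8.2s + 111 = 0.
So ω_n² = 111 ⇒ ω_n = 10.54 rad/s, and ζ = 8.2/(2ω_n) = 0.389.

ω_n = 10.5 rad/s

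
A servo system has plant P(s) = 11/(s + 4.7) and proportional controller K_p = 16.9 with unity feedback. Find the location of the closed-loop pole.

s = -190.6

Closed-loop transfer function: T(s) = K_p·P(s)/(1 + K_p·P(s)) = 185.9/(s + 4.7 + 185.9) = 185.9/(s + 190.6).
The closed-loop pole is at s = −190.6.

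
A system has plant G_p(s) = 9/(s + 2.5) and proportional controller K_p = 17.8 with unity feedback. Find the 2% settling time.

T_s ≈ 0.0246 s

Closed-loop transfer function: T(s) = K_p·G_p(s)/(1 + K_p·G_p(s)) = 160.2/(s + 2.5 + 160.2) = 160.2/(s + 162.7).
Time constant τ = 1/162.7 = 0.006146 s, so the 2% settling time is about 4τ = 0.0246 s.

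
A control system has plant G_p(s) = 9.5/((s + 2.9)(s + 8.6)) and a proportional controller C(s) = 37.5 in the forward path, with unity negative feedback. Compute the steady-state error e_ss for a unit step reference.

0.0654

The loop is type 0. Static position error constant K_pos = C(0)·G_p(0) = 37.5·0.3809 = 14.28.
Steady-state error to a unit step: e_ss = 1/(1+K_pos) = 1/15.28 = 0.0654.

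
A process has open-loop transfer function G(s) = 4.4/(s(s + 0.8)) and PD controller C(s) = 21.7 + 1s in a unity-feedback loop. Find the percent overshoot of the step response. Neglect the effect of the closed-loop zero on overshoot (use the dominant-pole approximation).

42%

Forward path: (21.7 + 1s)·4.4/(s(s+0.8)). The closed-loop characteristic equation is s² + (0.8 + 4.4·1)s + 4.4·21.7 = 0.
That is s² + 5.2s + 95.48 = 0, so ω_n = 9.771 rad/s and ζ = 5.2/(2·9.771) = 0.2661.
%OS = 100·exp(−πζ/√(1−ζ²)) = 42%.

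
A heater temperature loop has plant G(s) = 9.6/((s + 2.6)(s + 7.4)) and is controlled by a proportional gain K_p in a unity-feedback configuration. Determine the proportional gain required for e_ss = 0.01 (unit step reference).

Steady-state error for a unit step on this type-0 loop is 1/(1 + K_p·G(0)).
G(0) = 0.499. Require 1/(1 + K_p·0.499) = 0.01, so 1 + 0.499·K_p = 100.
K_p = (100 − 1)/0.499 = 198.

K_p = 198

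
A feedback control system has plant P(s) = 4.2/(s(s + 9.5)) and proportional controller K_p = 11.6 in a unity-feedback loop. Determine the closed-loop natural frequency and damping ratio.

ω_n = 6.98 rad/s, ζ = 0.681

With unity feedback the closed-loop characteristic equation is s² + 9.5s + 11.6·4.2 = s² + 9.5s + 48.72 = 0.
Matching s² + 2ζω_n s + ω_n²: ω_n = √48.72 = 6.98 rad/s and 2ζω_n = 9.5, so ζ = 9.5/(2·6.98) = 0.681.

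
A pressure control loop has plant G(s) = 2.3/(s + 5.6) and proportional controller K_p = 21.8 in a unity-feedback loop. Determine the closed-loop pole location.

s = -55.74

Closed-loop transfer function: T(s) = K_p·G(s)/(1 + K_p·G(s)) = 50.14/(s + 5.6 + 50.14) = 50.14/(s + 55.74).
The closed-loop pole is at s = −55.74.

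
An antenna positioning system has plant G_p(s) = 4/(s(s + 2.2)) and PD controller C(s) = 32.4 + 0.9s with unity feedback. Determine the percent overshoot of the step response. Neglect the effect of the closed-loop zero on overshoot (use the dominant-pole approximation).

43.7%

Forward path: (32.4 + 0.9s)·4/(s(s+2.2)). The closed-loop characteristic equation is s² + (2.2 + 4·0.9)s + 4·32.4 = 0.
That is s² + 5.8s + 129.6 = 0, so ω_n = 11.38 rad/s and ζ = 5.8/(2·11.38) = 0.2547.
%OS = 100·exp(−πζ/√(1−ζ²)) = 43.7%.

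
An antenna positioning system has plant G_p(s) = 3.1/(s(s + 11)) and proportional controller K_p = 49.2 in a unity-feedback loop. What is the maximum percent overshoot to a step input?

21%

The closed-loop denominator s² + 11s + 152.5 gives ω_n = √152.5 = 12.35 and ζ = 11/(2ω_n) = 0.4453.
%OS = 100·exp(−πζ/√(1−ζ²)) = 100·exp(−π·0.4453/√0.8017) = 21%.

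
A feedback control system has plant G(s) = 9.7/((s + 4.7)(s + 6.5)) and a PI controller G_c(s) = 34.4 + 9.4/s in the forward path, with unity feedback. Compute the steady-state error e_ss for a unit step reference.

0

The open loop G_c(s)G(s) has a pole at the origin (type 1), so the static position error constant is infinite and e_ss = 1/(1+∞) = 0.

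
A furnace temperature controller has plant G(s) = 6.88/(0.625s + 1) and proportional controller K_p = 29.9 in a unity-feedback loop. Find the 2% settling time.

Closed loop: T(s) = K_p·G/(1+K_p·G) = 205.7/(0.625s + 1 + 205.7), with pole at s = −(1 + 205.7)/0.625 = −330.7.
τ = 1/330.7 = 0.003024 s, so 2% settling time ≈ 4τ = 0.0121 s.

T_s ≈ 0.0121 s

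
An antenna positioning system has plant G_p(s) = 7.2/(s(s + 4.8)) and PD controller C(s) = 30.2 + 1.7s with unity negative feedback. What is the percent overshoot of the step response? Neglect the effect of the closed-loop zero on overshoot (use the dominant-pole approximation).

Forward path: (30.2 + 1.7s)·7.2/(s(s+4.8)). The closed-loop characteristic equation is s² + (4.8 + 7.2·1.7)s + 7.2·30.2 = 0.
That is s² + 17.04s + 217.4 = 0, so ω_n = 14.75 rad/s and ζ = 17.04/(2·14.75) = 0.5778.
%OS = 100·exp(−πζ/√(1−ζ²)) = 10.8%.

10.8%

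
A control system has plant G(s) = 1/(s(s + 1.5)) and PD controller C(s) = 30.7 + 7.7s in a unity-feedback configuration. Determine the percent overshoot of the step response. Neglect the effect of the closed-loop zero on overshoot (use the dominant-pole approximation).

Forward path: (30.7 + 7.7s)·1/(s(s+1.5)). The closed-loop characteristic equation is s² + (1.5 + 1·7.7)s + 1·30.7 = 0.
That is s² + 9.2s + 30.7 = 0, so ω_n = 5.541 rad/s and ζ = 9.2/(2·5.541) = 0.8302.
%OS = 100·exp(−πζ/√(1−ζ²)) = 0.929%.

0.929%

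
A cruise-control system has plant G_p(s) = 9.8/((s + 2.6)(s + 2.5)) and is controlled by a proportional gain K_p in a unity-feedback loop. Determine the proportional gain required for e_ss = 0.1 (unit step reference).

Steady-state error for a unit step on this type-0 loop is 1/(1 + K_p·G_p(0)).
G_p(0) = 1.508. Require 1/(1 + K_p·1.508) = 0.1, so 1 + 1.508·K_p = 10.
K_p = (10 − 1)/1.508 = 5.97.

K_p = 5.97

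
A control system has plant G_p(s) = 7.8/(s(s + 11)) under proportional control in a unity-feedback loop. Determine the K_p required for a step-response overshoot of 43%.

K_p = 57.6

From %OS = 100·exp(−πζ/√(1−ζ²)) = 43%, ζ = −ln(0.43)/√(π²+ln²(0.43)) = 0.2594.
Characteristic equation s² + 11s + 7.8K_p = 0 gives ζ = 11/(2√(7.8K_p)).
Setting ζ = 0.2594: √(7.8K_p) = 11/(2·0.2594) = 21.2, so K_p = 449.4/7.8 = 57.6.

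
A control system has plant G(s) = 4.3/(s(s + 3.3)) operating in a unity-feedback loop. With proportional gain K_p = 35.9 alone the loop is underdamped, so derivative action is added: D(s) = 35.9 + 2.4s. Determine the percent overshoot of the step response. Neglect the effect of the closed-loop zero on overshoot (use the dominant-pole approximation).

Forward path: (35.9 + 2.4s)·4.3/(s(s+3.3)). The closed-loop characteristic equation is s² + (3.3 + 4.3·2.4)s + 4.3·35.9 = 0.
That is s² + 13.62s + 154.4 = 0, so ω_n = 12.42 rad/s and ζ = 13.62/(2·12.42) = 0.5481.
%OS = 100·exp(−πζ/√(1−ζ²)) = 12.8%.

12.8%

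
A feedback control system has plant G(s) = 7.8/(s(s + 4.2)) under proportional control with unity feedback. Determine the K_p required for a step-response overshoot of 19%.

From %OS = 100·exp(−πζ/√(1−ζ²)) = 19%, ζ = −ln(0.19)/√(π²+ln²(0.19)) = 0.4673.
Characteristic equation s² + 4.2s + 7.8K_p = 0 gives ζ = 4.2/(2√(7.8K_p)).
Setting ζ = 0.4673: √(7.8K_p) = 4.2/(2·0.4673) = 4.493, so K_p = 20.19/7.8 = 2.59.

K_p = 2.59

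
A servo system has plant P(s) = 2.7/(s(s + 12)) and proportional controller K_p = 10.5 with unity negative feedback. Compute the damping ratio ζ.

ζ = 1.13

1 + K_p·P(s) = 0 gives s² + 12s + 28.35 = 0.
Matching s² + 2ζω_n s + ω_n²: ω_n = √28.35 = 5.324 rad/s and 2ζω_n = 12, so ζ = 12/(2·5.324) = 1.13.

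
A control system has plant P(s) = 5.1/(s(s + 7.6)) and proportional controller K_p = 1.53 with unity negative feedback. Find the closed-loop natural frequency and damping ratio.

With unity feedback the closed-loop characteristic equation is s² + 7.6s + 1.53·5.1 = s² + 7.6s + 7.803 = 0.
So ω_n² = 7.803 ⇒ ω_n = 2.793 rad/s, and ζ = 7.6/(2ω_n) = 1.36.

ω_n = 2.79 rad/s, ζ = 1.36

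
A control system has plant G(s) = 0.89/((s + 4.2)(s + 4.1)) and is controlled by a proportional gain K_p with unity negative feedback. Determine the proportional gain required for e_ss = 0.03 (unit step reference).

K_p = 626

For a type-0 loop with proportional control, e_ss = 1/(1 + K_p·G(0)).
G(0) = 0.05168. Require 1/(1 + K_p·0.05168) = 0.03, so 1 + 0.05168·K_p = 33.33.
K_p = (33.33 − 1)/0.05168 = 626.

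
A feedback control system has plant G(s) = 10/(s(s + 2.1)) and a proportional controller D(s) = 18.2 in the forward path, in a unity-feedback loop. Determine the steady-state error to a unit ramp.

0.0115

The loop has one pole at the origin (type 1). Velocity error constant K_v = lim_{s→0} s·D(s)G(s) = 18.2·10/2.1 = 86.67.
Steady-state error to a unit ramp: e_ss = 1/K_v = 0.0115.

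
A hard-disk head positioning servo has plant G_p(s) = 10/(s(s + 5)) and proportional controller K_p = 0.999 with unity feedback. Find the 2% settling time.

From 1 + K_pG_p(s) = 0: s² + 5s + 9.99 = 0 ⇒ ω_n = 3.161, ζ = 0.791.
2% settling time T_s ≈ 4/(ζω_n) = 4/2.5 = 1.6 s.

T_s ≈ 1.6 s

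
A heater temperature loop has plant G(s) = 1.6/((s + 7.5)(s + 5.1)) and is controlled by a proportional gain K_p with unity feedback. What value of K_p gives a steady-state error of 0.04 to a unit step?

K_p = 574

The loop is type 0, so e_ss(step) = 1/(1 + K_pos) with K_pos = K_p·G(0).
G(0) = 0.04183. Require 1/(1 + K_p·0.04183) = 0.04, so 1 + 0.04183·K_p = 25.
K_p = (25 − 1)/0.04183 = 574.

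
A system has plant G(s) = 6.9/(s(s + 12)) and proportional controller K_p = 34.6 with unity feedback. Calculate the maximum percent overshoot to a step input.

The closed-loop denominator s² + 12s + 238.7 gives ω_n = √238.7 = 15.45 and ζ = 12/(2ω_n) = 0.3883.
%OS = 100·exp(−πζ/√(1−ζ²)) = 100·exp(−π·0.3883/√0.8492) = 26.6%.

26.6%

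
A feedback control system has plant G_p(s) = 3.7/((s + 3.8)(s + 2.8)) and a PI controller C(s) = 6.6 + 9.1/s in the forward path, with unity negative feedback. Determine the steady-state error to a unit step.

The open loop C(s)G_p(s) has a pole at the origin (type 1), so the static position error constant is infinite and e_ss = 1/(1+∞) = 0.

0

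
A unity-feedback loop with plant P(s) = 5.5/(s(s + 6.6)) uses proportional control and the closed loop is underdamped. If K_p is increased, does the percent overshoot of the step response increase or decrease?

increase

Characteristic equation s² + 6.6s + K_p·5.5 = 0: raising K_p raises ω_n while 2ζω_n = 6.6 is fixed, so ζ falls and overshoot grows.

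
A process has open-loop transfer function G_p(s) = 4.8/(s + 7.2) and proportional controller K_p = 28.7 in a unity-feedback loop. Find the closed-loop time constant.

Closed-loop transfer function: T(s) = K_p·G_p(s)/(1 + K_p·G_p(s)) = 137.8/(s + 7.2 + 137.8) = 137.8/(s + 145).
Time constant τ = 1/145 = 0.0069 s.

τ = 0.0069 s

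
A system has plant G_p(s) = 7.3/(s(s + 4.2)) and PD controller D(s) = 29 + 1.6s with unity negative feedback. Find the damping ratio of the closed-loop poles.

Forward path: (29 + 1.6s)·7.3/(s(s+4.2)). The closed-loop characteristic equation is s² + (4.2 + 7.3·1.6)s + 7.3·29 = 0.
That is s² + 15.88s + 211.7 = 0, so ω_n = 14.55 rad/s and ζ = 15.88/(2·14.55) = 0.5457.

ζ = 0.546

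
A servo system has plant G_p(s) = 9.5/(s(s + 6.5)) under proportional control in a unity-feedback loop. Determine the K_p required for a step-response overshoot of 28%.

From %OS = 100·exp(−πζ/√(1−ζ²)) = 28%, ζ = −ln(0.28)/√(π²+ln²(0.28)) = 0.3755.
Characteristic equation s² + 6.5s + 9.5K_p = 0 gives ζ = 6.5/(2√(9.5K_p)).
Setting ζ = 0.3755: √(9.5K_p) = 6.5/(2·0.3755) = 8.654, so K_p = 74.9/9.5 = 7.88.

K_p = 7.88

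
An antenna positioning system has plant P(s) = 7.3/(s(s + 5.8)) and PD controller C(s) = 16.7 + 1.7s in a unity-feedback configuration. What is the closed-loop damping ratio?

ζ = 0.825

Forward path: (16.7 + 1.7s)·7.3/(s(s+5.8)). The closed-loop characteristic equation is s² + (5.8 + 7.3·1.7)s + 7.3·16.7 = 0.
That is s² + 18.21s + 121.9 = 0, so ω_n = 11.04 rad/s and ζ = 18.21/(2·11.04) = 0.8246.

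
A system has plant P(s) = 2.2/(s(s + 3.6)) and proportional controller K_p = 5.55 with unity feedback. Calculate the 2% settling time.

T_s ≈ 2.22 s

The closed-loop denominator s² + 3.6s + 12.21 gives ω_n = √12.21 = 3.494 and ζ = 3.6/(2ω_n) = 0.5151.
2% settling time T_s ≈ 4/(ζω_n) = 4/1.8 = 2.22 s.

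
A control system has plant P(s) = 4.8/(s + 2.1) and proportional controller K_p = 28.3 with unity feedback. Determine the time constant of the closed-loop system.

τ = 0.00725 s

Closed-loop transfer function: T(s) = K_p·P(s)/(1 + K_p·P(s)) = 135.8/(s + 2.1 + 135.8) = 135.8/(s + 137.9).
Time constant τ = 1/137.9 = 0.00725 s.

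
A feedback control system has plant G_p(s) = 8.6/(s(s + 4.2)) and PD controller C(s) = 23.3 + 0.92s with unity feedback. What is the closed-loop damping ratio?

Forward path: (23.3 + 0.92s)·8.6/(s(s+4.2)). The closed-loop characteristic equation is s² + (4.2 + 8.6·0.92)s + 8.6·23.3 = 0.
That is s² + 12.11s + 200.4 = 0, so ω_n = 14.16 rad/s and ζ = 12.11/(2·14.16) = 0.4278.

ζ = 0.428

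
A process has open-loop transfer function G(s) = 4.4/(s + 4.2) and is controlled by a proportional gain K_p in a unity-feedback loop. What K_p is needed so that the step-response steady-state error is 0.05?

K_p = 18.1

Steady-state error for a unit step on this type-0 loop is 1/(1 + K_p·G(0)).
G(0) = 1.048. Require 1/(1 + K_p·1.048) = 0.05, so 1 + 1.048·K_p = 20.
K_p = (20 − 1)/1.048 = 18.1.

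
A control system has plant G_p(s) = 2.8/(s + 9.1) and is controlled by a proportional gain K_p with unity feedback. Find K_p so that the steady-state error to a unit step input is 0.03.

For a type-0 loop with proportional control, e_ss = 1/(1 + K_p·G_p(0)).
G_p(0) = 0.3077. Require 1/(1 + K_p·0.3077) = 0.03, so 1 + 0.3077·K_p = 33.33.
K_p = (33.33 − 1)/0.3077 = 105.

K_p = 105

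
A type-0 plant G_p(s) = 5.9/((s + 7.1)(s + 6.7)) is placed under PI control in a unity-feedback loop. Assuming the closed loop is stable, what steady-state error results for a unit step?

0

The PI controller's integrator makes the forward path type 1, so e_ss to a step is zero.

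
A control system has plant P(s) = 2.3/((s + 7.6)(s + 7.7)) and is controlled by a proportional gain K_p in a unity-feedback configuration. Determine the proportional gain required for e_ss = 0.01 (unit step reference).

K_p = 2520

The loop is type 0, so e_ss(step) = 1/(1 + K_pos) with K_pos = K_p·P(0).
P(0) = 0.0393. Require 1/(1 + K_p·0.0393) = 0.01, so 1 + 0.0393·K_p = 100.
K_p = (100 − 1)/0.0393 = 2520.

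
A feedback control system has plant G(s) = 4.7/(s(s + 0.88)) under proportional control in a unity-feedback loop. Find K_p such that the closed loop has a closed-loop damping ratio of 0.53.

Closed-loop characteristic equation: s² + 0.88s + K_p·4.7 = 0.
So ω_n = √(4.7K_p) and 2ζω_n = 0.88, giving ζ = 0.88/(2√(4.7K_p)).
Setting ζ = 0.53: √(4.7K_p) = 0.88/(2·0.53) = 0.8302, so K_p = 0.6892/4.7 = 0.147.

K_p = 0.147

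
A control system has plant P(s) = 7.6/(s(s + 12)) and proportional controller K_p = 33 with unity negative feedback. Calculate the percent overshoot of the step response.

The closed-loop denominator s² + 12s + 250.8 gives ω_n = √250.8 = 15.84 and ζ = 12/(2ω_n) = 0.3789.
%OS = 100·exp(−πζ/√(1−ζ²)) = 100·exp(−π·0.3789/√0.8565) = 27.6%.

27.6%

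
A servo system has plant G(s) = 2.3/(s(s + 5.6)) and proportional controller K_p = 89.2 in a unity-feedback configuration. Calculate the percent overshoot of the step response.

53.5%

Closed-loop characteristic equation: s² + 5.6s + 205.2 = 0, so ω_n = 14.32 rad/s and ζ = 5.6/(2·14.32) = 0.1955.
%OS = 100·exp(−πζ/√(1−ζ²)) = 100·exp(−π·0.1955/√0.9618) = 53.5%.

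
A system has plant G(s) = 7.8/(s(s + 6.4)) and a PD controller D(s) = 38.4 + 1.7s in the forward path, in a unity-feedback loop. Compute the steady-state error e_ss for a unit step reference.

The open loop D(s)G(s) has a pole at the origin (type 1), so the static position error constant is infinite and e_ss = 1/(1+∞) = 0.

0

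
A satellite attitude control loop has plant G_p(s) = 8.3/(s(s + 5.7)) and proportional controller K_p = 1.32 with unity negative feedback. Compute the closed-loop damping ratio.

1 + K_p·G_p(s) = 0 gives s² + 5.7s + 10.96 = 0.
Matching s² + 2ζω_n s + ω_n²: ω_n = √10.96 = 3.31 rad/s and 2ζω_n = 5.7, so ζ = 5.7/(2·3.31) = 0.861.

ζ = 0.861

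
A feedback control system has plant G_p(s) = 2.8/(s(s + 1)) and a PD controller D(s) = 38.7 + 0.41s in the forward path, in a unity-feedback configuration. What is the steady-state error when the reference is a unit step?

The open loop D(s)G_p(s) has a pole at the origin (type 1), so the static position error constant is infinite and e_ss = 1/(1+∞) = 0.

0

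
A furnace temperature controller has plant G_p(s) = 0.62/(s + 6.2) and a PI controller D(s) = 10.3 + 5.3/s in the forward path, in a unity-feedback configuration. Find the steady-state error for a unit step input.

The open loop D(s)G_p(s) has a pole at the origin (type 1), so the static position error constant is infinite and e_ss = 1/(1+∞) = 0.

0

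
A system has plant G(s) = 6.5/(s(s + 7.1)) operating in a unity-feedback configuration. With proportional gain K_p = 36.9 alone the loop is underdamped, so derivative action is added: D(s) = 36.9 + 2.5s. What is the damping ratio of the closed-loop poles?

Forward path: (36.9 + 2.5s)·6.5/(s(s+7.1)). The closed-loop characteristic equation is s² + (7.1 + 6.5·2.5)s + 6.5·36.9 = 0.
That is s² + 23.35s + 239.8 = 0, so ω_n = 15.49 rad/s and ζ = 23.35/(2·15.49) = 0.7539.

ζ = 0.754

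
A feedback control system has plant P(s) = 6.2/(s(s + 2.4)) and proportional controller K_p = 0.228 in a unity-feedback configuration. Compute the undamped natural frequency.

ω_n = 1.19 rad/s

With unity feedback the closed-loop characteristic equation is s² + 2.4s + 0.228·6.2 = s² + 2.4s + 1.414 = 0.
Matching s² + 2ζω_n s + ω_n²: ω_n = √1.414 = 1.189 rad/s and 2ζω_n = 2.4, so ζ = 2.4/(2·1.189) = 1.01.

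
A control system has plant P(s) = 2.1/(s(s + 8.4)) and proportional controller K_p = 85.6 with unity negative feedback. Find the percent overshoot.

35.5%

The closed-loop denominator s² + 8.4s + 179.8 gives ω_n = √179.8 = 13.41 and ζ = 8.4/(2ω_n) = 0.3133.
%OS = 100·exp(−πζ/√(1−ζ²)) = 100·exp(−π·0.3133/√0.9019) = 35.5%.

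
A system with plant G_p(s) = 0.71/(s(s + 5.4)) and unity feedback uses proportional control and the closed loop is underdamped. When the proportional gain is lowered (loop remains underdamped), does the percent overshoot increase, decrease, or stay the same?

decrease

ζ = 5.4/(2√(0.71K_p)) rises as K_p falls; higher damping means less overshoot.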